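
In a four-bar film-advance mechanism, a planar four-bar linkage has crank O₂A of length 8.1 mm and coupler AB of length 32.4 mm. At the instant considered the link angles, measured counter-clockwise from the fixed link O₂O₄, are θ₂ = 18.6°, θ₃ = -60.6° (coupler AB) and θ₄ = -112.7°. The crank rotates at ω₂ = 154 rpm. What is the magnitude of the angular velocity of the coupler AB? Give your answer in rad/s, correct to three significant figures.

3.84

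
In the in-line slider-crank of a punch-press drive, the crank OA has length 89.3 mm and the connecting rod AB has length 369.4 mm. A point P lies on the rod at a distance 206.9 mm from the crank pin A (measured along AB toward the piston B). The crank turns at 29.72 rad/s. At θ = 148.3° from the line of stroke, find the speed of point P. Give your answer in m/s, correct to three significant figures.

1.58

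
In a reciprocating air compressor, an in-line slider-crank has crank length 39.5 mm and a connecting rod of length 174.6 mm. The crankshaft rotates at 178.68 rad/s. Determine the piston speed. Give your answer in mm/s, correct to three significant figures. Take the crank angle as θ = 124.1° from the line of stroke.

ω = 178.7 rad/s
For an in-line slider-crank, x = r cosθ + √(L² − r² sin²θ), so v = −rω sinθ·[1 + r cosθ/√(L² − r² sin²θ)].
With r = 0.0395 m, L = 0.1746 m, θ = 124.1°: √(L² − r² sin²θ) = 0.17151 m.
v = −0.0395·178.7·0.82806·[1 + 0.0395·-0.56064/0.17151] = -5.0897 m/s.
|v| = 5.0897 m/s = 5089.7 mm/s.

5090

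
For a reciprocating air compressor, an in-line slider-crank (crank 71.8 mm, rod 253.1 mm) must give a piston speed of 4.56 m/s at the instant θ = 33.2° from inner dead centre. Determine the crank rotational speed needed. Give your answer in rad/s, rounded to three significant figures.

For an in-line slider-crank, |v_piston| = rω|sinθ|·[1 + r cosθ/√(L² − r² sin²θ)].
With r = 0.0718 m, L = 0.2531 m, θ = 33.2°: the bracketed kinematic factor |dx/dθ| = 0.048762 m.
ω = v/|dx/dθ| = 4.56/0.048762 = 93.515 rad/s.

93.5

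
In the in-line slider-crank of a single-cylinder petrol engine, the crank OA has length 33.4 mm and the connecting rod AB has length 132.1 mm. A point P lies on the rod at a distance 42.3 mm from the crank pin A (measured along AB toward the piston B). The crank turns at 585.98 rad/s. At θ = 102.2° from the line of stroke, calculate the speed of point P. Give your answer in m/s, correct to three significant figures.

19.0

ω = 586 rad/s.  Crank-pin speed |V_A| = rω = 19.572 m/s, perpendicular to OA.
Rod angle: sinφ = −(r/L) sinθ ⇒ φ = -14.308°; ω_rod = −rω cosθ/√(L²−r²sin²θ) = +32.312 rad/s.
V_P = V_A + ω_rod × AP, with AP = 0.0423 m along the rod.
Components: V_Px = −rω sinθ − a·ω_rod·sinφ = -18.792 m/s;  V_Py = rω cosθ + a·ω_rod·cosφ = -2.8116 m/s.
|V_P| = √(V_Px² + V_Py²) = 19.001 m/s.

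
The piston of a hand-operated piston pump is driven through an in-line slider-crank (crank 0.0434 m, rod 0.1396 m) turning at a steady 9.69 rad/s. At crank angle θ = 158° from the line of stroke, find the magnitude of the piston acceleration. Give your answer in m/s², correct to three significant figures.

2.85

ω = 9.69 rad/s
x(θ) = r cosθ + √(L² − r² sin²θ); with ω constant, a = ω²·d²x/dθ².
d²x/dθ² = −r cosθ − r²(cos2θ)/√u − r⁴ sin²2θ/(4u^{3/2}),  u = L² − r² sin²θ = 0.0192238 m².
Substituting r = 0.0434 m, L = 0.1396 m, θ = 158°: d²x/dθ² = +0.030307 m.
a = ω²·d²x/dθ² = (9.69)²·(+0.030307) = +2.8457 m/s²;  |a| = 2.8457 m/s².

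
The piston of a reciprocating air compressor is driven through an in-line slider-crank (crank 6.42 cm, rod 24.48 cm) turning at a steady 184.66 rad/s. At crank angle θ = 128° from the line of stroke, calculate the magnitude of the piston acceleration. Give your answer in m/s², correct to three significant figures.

ω = 184.7 rad/s
x(θ) = r cosθ + √(L² − r² sin²θ); with ω constant, a = ω²·d²x/dθ².
d²x/dθ² = −r cosθ − r²(cos2θ)/√u − r⁴ sin²2θ/(4u^{3/2}),  u = L² − r² sin²θ = 0.0573677 m².
Substituting r = 0.0642 m, L = 0.2448 m, θ = 128°: d²x/dθ² = +0.043398 m.
a = ω²·d²x/dθ² = (184.7)²·(+0.043398) = +1479.8 m/s²;  |a| = 1479.8 m/s².

1480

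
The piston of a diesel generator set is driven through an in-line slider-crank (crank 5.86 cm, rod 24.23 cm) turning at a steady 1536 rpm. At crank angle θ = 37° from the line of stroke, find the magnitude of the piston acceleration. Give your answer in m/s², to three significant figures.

1320

ω = 2π·1536/60 = 160.8 rad/s
x(θ) = r cosθ + √(L² − r² sin²θ); with ω constant, a = ω²·d²x/dθ².
d²x/dθ² = −r cosθ − r²(cos2θ)/√u − r⁴ sin²2θ/(4u^{3/2}),  u = L² − r² sin²θ = 0.0574656 m².
Substituting r = 0.0586 m, L = 0.2423 m, θ = 37°: d²x/dθ² = -0.050946 m.
a = ω²·d²x/dθ² = (160.8)²·(-0.050946) = -1318.1 m/s²;  |a| = 1318.1 m/s².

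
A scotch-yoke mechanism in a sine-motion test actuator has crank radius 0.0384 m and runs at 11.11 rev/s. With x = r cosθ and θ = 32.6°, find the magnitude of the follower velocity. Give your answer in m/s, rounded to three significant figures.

1.44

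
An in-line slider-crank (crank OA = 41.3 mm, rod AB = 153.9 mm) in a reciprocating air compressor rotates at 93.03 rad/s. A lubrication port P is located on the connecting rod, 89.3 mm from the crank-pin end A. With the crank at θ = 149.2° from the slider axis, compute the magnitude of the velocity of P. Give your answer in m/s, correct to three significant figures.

ω = 93.03 rad/s.  Crank-pin speed |V_A| = rω = 3.8421 m/s, perpendicular to OA.
Rod angle: sinφ = −(r/L) sinθ ⇒ φ = -7.898°; ω_rod = −rω cosθ/√(L²−r²sin²θ) = +21.649 rad/s.
V_P = V_A + ω_rod × AP, with AP = 0.0893 m along the rod.
Components: V_Px = −rω sinθ − a·ω_rod·sinφ = -1.7017 m/s;  V_Py = rω cosθ + a·ω_rod·cosφ = -1.3853 m/s.
|V_P| = √(V_Px² + V_Py²) = 2.1943 m/s.

2.19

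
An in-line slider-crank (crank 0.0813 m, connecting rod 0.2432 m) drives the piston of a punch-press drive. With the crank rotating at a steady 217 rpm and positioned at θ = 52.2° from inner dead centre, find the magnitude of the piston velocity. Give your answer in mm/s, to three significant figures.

1770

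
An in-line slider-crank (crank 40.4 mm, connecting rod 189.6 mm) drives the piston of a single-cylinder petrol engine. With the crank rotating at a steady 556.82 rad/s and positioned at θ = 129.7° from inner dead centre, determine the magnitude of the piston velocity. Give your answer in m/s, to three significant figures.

ω = 556.8 rad/s
For an in-line slider-crank, x = r cosθ + √(L² − r² sin²θ), so v = −rω sinθ·[1 + r cosθ/√(L² − r² sin²θ)].
With r = 0.0404 m, L = 0.1896 m, θ = 129.7°: √(L² − r² sin²θ) = 0.18703 m.
v = −0.0404·556.8·0.76940·[1 + 0.0404·-0.63877/0.18703] = -14.92 m/s.
|v| = 14.92 m/s.

14.9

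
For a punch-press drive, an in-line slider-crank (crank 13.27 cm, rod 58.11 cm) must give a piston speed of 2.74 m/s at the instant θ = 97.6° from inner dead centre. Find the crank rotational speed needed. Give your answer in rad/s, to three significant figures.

For an in-line slider-crank, |v_piston| = rω|sinθ|·[1 + r cosθ/√(L² − r² sin²θ)].
With r = 0.1327 m, L = 0.5811 m, θ = 97.6°: the bracketed kinematic factor |dx/dθ| = 0.12746 m.
ω = v/|dx/dθ| = 2.74/0.12746 = 21.498 rad/s.

21.5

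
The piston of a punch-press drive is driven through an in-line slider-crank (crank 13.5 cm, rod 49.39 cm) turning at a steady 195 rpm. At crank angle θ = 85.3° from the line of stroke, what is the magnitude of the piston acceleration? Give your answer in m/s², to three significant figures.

11.2

ω = 2π·195/60 = 20.42 rad/s
x(θ) = r cosθ + √(L² − r² sin²θ); with ω constant, a = ω²·d²x/dθ².
d²x/dθ² = −r cosθ − r²(cos2θ)/√u − r⁴ sin²2θ/(4u^{3/2}),  u = L² − r² sin²θ = 0.225835 m².
Substituting r = 0.135 m, L = 0.4939 m, θ = 85.3°: d²x/dθ² = +0.026753 m.
a = ω²·d²x/dθ² = (20.42)²·(+0.026753) = +11.156 m/s²;  |a| = 11.156 m/s².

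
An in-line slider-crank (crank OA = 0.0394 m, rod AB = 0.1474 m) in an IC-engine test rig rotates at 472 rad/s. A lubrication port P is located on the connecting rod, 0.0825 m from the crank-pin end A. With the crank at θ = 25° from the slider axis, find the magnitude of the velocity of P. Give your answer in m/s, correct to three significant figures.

ω = 472 rad/s.  Crank-pin speed |V_A| = rω = 18.597 m/s, perpendicular to OA.
Rod angle: sinφ = −(r/L) sinθ ⇒ φ = -6.486°; ω_rod = −rω cosθ/√(L²−r²sin²θ) = -115.08 rad/s.
V_P = V_A + ω_rod × AP, with AP = 0.0825 m along the rod.
Components: V_Px = −rω sinθ − a·ω_rod·sinφ = -8.9319 m/s;  V_Py = rω cosθ + a·ω_rod·cosφ = +7.421 m/s.
|V_P| = √(V_Px² + V_Py²) = 11.612 m/s.

11.6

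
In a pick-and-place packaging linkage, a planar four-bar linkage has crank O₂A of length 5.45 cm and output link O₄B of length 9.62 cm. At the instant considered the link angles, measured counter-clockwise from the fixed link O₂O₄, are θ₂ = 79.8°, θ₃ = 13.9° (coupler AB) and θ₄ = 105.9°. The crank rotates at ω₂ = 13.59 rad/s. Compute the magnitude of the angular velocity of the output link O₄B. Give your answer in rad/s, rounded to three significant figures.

ω₂ = 13.59 rad/s
Differentiating the loop-closure r₂e^{iθ₂}+r₃e^{iθ₃}=r₁+r₄e^{iθ₄} gives r₂ω₂e^{iθ₂}+r₃ω₃e^{iθ₃}=r₄ω₄e^{iθ₄}.
Eliminating the other unknown: ω₄ = r₂ω₂ sin(θ₂−θ₃) / [r₄ sin(θ₄−θ₃)].
Numerator sine = +0.91283; denominator sine = +0.99939.
Result = 0.0545·13.59·(+0.91283) / (0.0962·(+0.99939)) = +7.0323 rad/s; magnitude 7.0323 rad/s.

7.03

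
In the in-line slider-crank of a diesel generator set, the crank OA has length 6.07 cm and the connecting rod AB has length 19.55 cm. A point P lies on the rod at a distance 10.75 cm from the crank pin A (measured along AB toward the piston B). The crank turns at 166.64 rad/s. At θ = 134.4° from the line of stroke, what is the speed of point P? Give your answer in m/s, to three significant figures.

ω = 166.6 rad/s.  Crank-pin speed |V_A| = rω = 10.115 m/s, perpendicular to OA.
Rod angle: sinφ = −(r/L) sinθ ⇒ φ = -12.817°; ω_rod = −rω cosθ/√(L²−r²sin²θ) = +37.125 rad/s.
V_P = V_A + ω_rod × AP, with AP = 0.1075 m along the rod.
Components: V_Px = −rω sinθ − a·ω_rod·sinφ = -6.3416 m/s;  V_Py = rω cosθ + a·ω_rod·cosφ = -3.1856 m/s.
|V_P| = √(V_Px² + V_Py²) = 7.0968 m/s.

7.10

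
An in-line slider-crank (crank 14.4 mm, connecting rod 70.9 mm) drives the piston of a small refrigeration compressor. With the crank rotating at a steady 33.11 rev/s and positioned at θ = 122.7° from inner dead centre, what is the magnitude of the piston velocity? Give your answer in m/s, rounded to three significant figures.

ω = 2π·33.1 = 208 rad/s
For an in-line slider-crank, x = r cosθ + √(L² − r² sin²θ), so v = −rω sinθ·[1 + r cosθ/√(L² − r² sin²θ)].
With r = 0.0144 m, L = 0.0709 m, θ = 122.7°: √(L² − r² sin²θ) = 0.069857 m.
v = −0.0144·208·0.84151·[1 + 0.0144·-0.54024/0.069857] = -2.2402 m/s.
|v| = 2.2402 m/s.

2.24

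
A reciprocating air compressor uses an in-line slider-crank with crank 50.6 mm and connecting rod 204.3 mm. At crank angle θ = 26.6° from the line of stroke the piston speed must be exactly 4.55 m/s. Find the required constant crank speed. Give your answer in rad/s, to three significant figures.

For an in-line slider-crank, |v_piston| = rω|sinθ|·[1 + r cosθ/√(L² − r² sin²θ)].
With r = 0.0506 m, L = 0.2043 m, θ = 26.6°: the bracketed kinematic factor |dx/dθ| = 0.027705 m.
ω = v/|dx/dθ| = 4.55/0.027705 = 164.23 rad/s.

164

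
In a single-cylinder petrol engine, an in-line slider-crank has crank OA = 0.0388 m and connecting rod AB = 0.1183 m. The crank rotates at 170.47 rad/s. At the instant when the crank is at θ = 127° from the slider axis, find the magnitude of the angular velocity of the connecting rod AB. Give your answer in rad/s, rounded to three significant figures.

34.9

ω = 170.5 rad/s
The rod makes angle φ with the slider axis where L sinφ = r sinθ; differentiating, L cosφ·φ̇ = r ω cosθ.
L cosφ = √(L² − r² sin²θ) = 0.11417 m.
|ω_rod| = r ω |cosθ| / √(L² − r² sin²θ) = 0.0388·170.5·0.60182/0.11417 = 34.865 rad/s.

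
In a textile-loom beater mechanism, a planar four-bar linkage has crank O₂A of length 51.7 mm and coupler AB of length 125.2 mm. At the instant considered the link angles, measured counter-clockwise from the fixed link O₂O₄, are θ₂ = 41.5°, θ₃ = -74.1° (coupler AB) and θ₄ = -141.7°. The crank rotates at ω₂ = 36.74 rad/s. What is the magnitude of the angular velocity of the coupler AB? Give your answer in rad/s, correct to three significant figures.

0.916

ω₂ = 36.74 rad/s
Differentiating the loop-closure r₂e^{iθ₂}+r₃e^{iθ₃}=r₁+r₄e^{iθ₄} gives r₂ω₂e^{iθ₂}+r₃ω₃e^{iθ₃}=r₄ω₄e^{iθ₄}.
Eliminating the other unknown: ω₃ = r₂ω₂ sin(θ₄−θ₂) / [r₃ sin(θ₃−θ₄)].
Numerator sine = +0.05582; denominator sine = +0.92455.
Result = 0.0517·36.74·(+0.05582) / (0.1252·(+0.92455)) = +0.91601 rad/s; magnitude 0.91601 rad/s.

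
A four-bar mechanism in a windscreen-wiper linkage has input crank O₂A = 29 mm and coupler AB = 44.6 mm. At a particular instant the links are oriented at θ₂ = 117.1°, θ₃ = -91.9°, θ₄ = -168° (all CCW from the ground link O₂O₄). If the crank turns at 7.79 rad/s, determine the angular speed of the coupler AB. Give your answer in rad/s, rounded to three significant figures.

5.04

ω₂ = 7.79 rad/s
Differentiating the loop-closure r₂e^{iθ₂}+r₃e^{iθ₃}=r₁+r₄e^{iθ₄} gives r₂ω₂e^{iθ₂}+r₃ω₃e^{iθ₃}=r₄ω₄e^{iθ₄}.
Eliminating the other unknown: ω₃ = r₂ω₂ sin(θ₄−θ₂) / [r₃ sin(θ₃−θ₄)].
Numerator sine = +0.96547; denominator sine = +0.97072.
Result = 0.029·7.79·(+0.96547) / (0.0446·(+0.97072)) = +5.0379 rad/s; magnitude 5.0379 rad/s.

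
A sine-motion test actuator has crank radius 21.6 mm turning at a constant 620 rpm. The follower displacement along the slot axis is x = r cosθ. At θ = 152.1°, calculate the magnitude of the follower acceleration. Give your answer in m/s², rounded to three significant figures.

80.5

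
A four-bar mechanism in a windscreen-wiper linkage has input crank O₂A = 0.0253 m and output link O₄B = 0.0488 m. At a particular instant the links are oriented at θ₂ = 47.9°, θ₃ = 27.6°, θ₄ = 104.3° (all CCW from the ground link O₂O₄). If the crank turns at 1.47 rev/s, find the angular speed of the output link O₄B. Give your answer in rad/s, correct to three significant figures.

ω₂ = 9.236 rad/s (from 1.47 rev/s).
Differentiating the loop-closure r₂e^{iθ₂}+r₃e^{iθ₃}=r₁+r₄e^{iθ₄} gives r₂ω₂e^{iθ₂}+r₃ω₃e^{iθ₃}=r₄ω₄e^{iθ₄}.
Eliminating the other unknown: ω₄ = r₂ω₂ sin(θ₂−θ₃) / [r₄ sin(θ₄−θ₃)].
Numerator sine = +0.34694; denominator sine = +0.97318.
Result = 0.0253·9.236·(+0.34694) / (0.0488·(+0.97318)) = +1.7071 rad/s; magnitude 1.7071 rad/s.

1.71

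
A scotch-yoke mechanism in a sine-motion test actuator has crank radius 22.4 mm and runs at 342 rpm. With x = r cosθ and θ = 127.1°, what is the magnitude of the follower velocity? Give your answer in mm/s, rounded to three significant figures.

640

ω = 35.81 rad/s (from 342 rpm).
x = r cosθ ⇒ ẋ = −rω sinθ.
|v| = rω|sinθ| = 0.0224·35.81·|sin 127.1°| = 0.63985 m/s = 639.85 mm/s.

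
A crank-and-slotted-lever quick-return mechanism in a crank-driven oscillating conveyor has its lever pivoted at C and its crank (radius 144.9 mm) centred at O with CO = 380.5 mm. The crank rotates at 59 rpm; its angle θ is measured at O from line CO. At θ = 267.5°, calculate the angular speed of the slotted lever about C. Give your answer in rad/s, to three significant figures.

0.714

ω = 6.178 rad/s (from 59 rpm).
Crank pin A relative to C: A = (d + r cosθ, r sinθ); lever angle φ = atan2(r sinθ, d + r cosθ).
Differentiating tanφ: φ̇ = rω(d cosθ + r)/(d² + r² + 2dr cosθ).
d² + r² + 2dr cosθ = |CA|² = 0.160966 m²;  d cosθ + r = +0.1283 m.
|ω_lever| = |0.1449·6.178·+0.1283| / 0.160966 = 0.71359 rad/s.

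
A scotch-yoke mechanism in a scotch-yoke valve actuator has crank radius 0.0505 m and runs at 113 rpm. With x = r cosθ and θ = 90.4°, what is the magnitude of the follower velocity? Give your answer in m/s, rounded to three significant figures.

ω = 11.83 rad/s (from 113 rpm).
x = r cosθ ⇒ ẋ = −rω sinθ.
|v| = rω|sinθ| = 0.0505·11.83·|sin 90.4°| = 0.59757 m/s.

0.598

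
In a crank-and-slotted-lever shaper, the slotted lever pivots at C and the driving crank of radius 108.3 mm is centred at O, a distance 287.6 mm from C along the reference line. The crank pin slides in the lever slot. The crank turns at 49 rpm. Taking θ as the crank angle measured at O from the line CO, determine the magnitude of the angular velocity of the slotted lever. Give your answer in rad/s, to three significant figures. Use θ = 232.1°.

ω = 5.131 rad/s (from 49 rpm).
Crank pin A relative to C: A = (d + r cosθ, r sinθ); lever angle φ = atan2(r sinθ, d + r cosθ).
Differentiating tanφ: φ̇ = rω(d cosθ + r)/(d² + r² + 2dr cosθ).
d² + r² + 2dr cosθ = |CA|² = 0.0561763 m²;  d cosθ + r = -0.068368 m.
|ω_lever| = |0.1083·5.131·-0.068368| / 0.0561763 = 0.67633 rad/s.

0.676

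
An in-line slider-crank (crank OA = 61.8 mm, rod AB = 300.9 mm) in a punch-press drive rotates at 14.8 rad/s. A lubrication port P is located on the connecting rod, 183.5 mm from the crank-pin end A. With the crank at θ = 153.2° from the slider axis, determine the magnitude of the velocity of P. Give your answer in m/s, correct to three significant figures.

0.485

ω = 14.8 rad/s.  Crank-pin speed |V_A| = rω = 0.91464 m/s, perpendicular to OA.
Rod angle: sinφ = −(r/L) sinθ ⇒ φ = -5.313°; ω_rod = −rω cosθ/√(L²−r²sin²θ) = +2.7249 rad/s.
V_P = V_A + ω_rod × AP, with AP = 0.1835 m along the rod.
Components: V_Px = −rω sinθ − a·ω_rod·sinφ = -0.36609 m/s;  V_Py = rω cosθ + a·ω_rod·cosφ = -0.31853 m/s.
|V_P| = √(V_Px² + V_Py²) = 0.48526 m/s.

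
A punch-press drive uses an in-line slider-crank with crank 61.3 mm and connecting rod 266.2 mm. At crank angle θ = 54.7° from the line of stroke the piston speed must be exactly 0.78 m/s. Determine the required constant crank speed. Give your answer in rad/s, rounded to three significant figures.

13.7

For an in-line slider-crank, |v_piston| = rω|sinθ|·[1 + r cosθ/√(L² − r² sin²θ)].
With r = 0.0613 m, L = 0.2662 m, θ = 54.7°: the bracketed kinematic factor |dx/dθ| = 0.056807 m.
ω = v/|dx/dθ| = 0.78/0.056807 = 13.731 rad/s.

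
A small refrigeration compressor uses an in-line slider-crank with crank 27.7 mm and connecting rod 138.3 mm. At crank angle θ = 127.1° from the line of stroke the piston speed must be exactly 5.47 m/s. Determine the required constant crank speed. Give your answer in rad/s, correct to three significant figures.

282

For an in-line slider-crank, |v_piston| = rω|sinθ|·[1 + r cosθ/√(L² − r² sin²θ)].
With r = 0.0277 m, L = 0.1383 m, θ = 127.1°: the bracketed kinematic factor |dx/dθ| = 0.019389 m.
ω = v/|dx/dθ| = 5.47/0.019389 = 282.12 rad/s.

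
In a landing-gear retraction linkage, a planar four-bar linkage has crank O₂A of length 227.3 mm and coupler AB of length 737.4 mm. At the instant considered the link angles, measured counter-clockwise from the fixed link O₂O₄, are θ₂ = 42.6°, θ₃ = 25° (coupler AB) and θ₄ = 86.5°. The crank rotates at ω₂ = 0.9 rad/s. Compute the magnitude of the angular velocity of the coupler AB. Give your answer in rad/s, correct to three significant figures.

ω₂ = 0.9 rad/s
Differentiating the loop-closure r₂e^{iθ₂}+r₃e^{iθ₃}=r₁+r₄e^{iθ₄} gives r₂ω₂e^{iθ₂}+r₃ω₃e^{iθ₃}=r₄ω₄e^{iθ₄}.
Eliminating the other unknown: ω₃ = r₂ω₂ sin(θ₄−θ₂) / [r₃ sin(θ₃−θ₄)].
Numerator sine = +0.69340; denominator sine = -0.87882.
Result = 0.2273·0.9·(+0.69340) / (0.7374·(-0.87882)) = -0.21889 rad/s; magnitude 0.21889 rad/s.

0.219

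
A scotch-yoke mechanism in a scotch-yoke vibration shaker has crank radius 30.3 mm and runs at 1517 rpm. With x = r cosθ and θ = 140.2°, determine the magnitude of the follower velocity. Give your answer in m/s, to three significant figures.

ω = 158.9 rad/s (from 1517 rpm).
x = r cosθ ⇒ ẋ = −rω sinθ.
|v| = rω|sinθ| = 0.0303·158.9·|sin 140.2°| = 3.0811 m/s.

3.08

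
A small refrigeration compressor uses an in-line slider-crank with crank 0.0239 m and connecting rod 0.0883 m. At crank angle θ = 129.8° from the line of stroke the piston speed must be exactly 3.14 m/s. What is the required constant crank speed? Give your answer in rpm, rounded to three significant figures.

For an in-line slider-crank, |v_piston| = rω|sinθ|·[1 + r cosθ/√(L² − r² sin²θ)].
With r = 0.0239 m, L = 0.0883 m, θ = 129.8°: the bracketed kinematic factor |dx/dθ| = 0.01511 m.
ω = v/|dx/dθ| = 3.14/0.01511 = 207.82 rad/s.
N = 60ω/(2π) = 1984.5 rpm.

1980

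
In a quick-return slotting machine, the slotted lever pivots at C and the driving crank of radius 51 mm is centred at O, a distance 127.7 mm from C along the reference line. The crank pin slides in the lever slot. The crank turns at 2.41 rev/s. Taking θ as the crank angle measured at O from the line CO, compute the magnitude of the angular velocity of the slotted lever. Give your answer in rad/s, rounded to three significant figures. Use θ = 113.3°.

ω = 15.14 rad/s (from 2.41 rev/s).
Crank pin A relative to C: A = (d + r cosθ, r sinθ); lever angle φ = atan2(r sinθ, d + r cosθ).
Differentiating tanφ: φ̇ = rω(d cosθ + r)/(d² + r² + 2dr cosθ).
d² + r² + 2dr cosθ = |CA|² = 0.0137562 m²;  d cosθ + r = +0.00048884 m.
|ω_lever| = |0.051·15.14·+0.00048884| / 0.0137562 = 0.027443 rad/s.

0.0274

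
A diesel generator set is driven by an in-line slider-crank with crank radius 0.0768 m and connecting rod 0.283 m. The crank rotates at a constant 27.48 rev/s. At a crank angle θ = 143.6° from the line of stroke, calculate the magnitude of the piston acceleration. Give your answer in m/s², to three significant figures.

ω = 2π·27.5 = 172.7 rad/s
x(θ) = r cosθ + √(L² − r² sin²θ); with ω constant, a = ω²·d²x/dθ².
d²x/dθ² = −r cosθ − r²(cos2θ)/√u − r⁴ sin²2θ/(4u^{3/2}),  u = L² − r² sin²θ = 0.078012 m².
Substituting r = 0.0768 m, L = 0.283 m, θ = 143.6°: d²x/dθ² = +0.055207 m.
a = ω²·d²x/dθ² = (172.7)²·(+0.055207) = +1645.8 m/s²;  |a| = 1645.8 m/s².

1650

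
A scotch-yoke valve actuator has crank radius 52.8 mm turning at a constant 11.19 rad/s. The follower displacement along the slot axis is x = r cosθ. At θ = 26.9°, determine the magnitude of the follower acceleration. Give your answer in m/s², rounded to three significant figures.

5.90

ω = 11.19 rad/s
x = r cosθ ⇒ ẍ = −rω² cosθ (ω constant).
|a| = rω²|cosθ| = 0.0528·(11.19)²·|cos 26.9°| = 5.896 m/s².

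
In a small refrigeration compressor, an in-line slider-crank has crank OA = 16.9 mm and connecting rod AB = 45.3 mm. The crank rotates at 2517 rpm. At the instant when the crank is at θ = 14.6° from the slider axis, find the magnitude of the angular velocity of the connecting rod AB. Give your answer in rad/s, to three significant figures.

95.6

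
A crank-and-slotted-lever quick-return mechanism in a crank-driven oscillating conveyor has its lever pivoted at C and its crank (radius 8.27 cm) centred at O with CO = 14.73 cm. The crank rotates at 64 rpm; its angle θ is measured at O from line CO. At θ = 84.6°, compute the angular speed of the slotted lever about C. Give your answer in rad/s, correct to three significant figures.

ω = 6.702 rad/s (from 64 rpm).
Crank pin A relative to C: A = (d + r cosθ, r sinθ); lever angle φ = atan2(r sinθ, d + r cosθ).
Differentiating tanφ: φ̇ = rω(d cosθ + r)/(d² + r² + 2dr cosθ).
d² + r² + 2dr cosθ = |CA|² = 0.0308294 m²;  d cosθ + r = +0.096562 m.
|ω_lever| = |0.0827·6.702·+0.096562| / 0.0308294 = 1.736 rad/s.

1.74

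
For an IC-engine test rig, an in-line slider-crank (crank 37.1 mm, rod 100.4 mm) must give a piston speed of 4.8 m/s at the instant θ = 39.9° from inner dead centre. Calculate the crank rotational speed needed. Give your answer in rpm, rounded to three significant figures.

1490

For an in-line slider-crank, |v_piston| = rω|sinθ|·[1 + r cosθ/√(L² − r² sin²θ)].
With r = 0.0371 m, L = 0.1004 m, θ = 39.9°: the bracketed kinematic factor |dx/dθ| = 0.030742 m.
ω = v/|dx/dθ| = 4.8/0.030742 = 156.14 rad/s.
N = 60ω/(2π) = 1491 rpm.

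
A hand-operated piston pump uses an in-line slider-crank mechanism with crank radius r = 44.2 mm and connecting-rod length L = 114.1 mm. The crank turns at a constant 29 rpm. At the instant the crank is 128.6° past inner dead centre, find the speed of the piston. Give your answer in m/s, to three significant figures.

0.0783

ω = 2π·29/60 = 3.037 rad/s
For an in-line slider-crank, x = r cosθ + √(L² − r² sin²θ), so v = −rω sinθ·[1 + r cosθ/√(L² − r² sin²θ)].
With r = 0.0442 m, L = 0.1141 m, θ = 128.6°: √(L² − r² sin²θ) = 0.10875 m.
v = −0.0442·3.037·0.78152·[1 + 0.0442·-0.62388/0.10875] = -0.078302 m/s.
|v| = 0.078302 m/s.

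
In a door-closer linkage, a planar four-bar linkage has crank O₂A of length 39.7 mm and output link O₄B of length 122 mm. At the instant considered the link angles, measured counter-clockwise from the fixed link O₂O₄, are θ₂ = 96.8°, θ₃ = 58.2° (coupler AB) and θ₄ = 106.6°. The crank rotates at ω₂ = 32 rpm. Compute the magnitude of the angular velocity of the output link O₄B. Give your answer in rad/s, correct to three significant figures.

0.910

ω₂ = 3.351 rad/s (from 32 rpm).
Differentiating the loop-closure r₂e^{iθ₂}+r₃e^{iθ₃}=r₁+r₄e^{iθ₄} gives r₂ω₂e^{iθ₂}+r₃ω₃e^{iθ₃}=r₄ω₄e^{iθ₄}.
Eliminating the other unknown: ω₄ = r₂ω₂ sin(θ₂−θ₃) / [r₄ sin(θ₄−θ₃)].
Numerator sine = +0.62388; denominator sine = +0.74780.
Result = 0.0397·3.351·(+0.62388) / (0.122·(+0.74780)) = +0.90976 rad/s; magnitude 0.90976 rad/s.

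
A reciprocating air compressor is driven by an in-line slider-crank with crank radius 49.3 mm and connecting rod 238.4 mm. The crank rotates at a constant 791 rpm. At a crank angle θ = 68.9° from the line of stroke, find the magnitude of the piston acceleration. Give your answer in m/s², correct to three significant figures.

ω = 2π·791/60 = 82.83 rad/s
x(θ) = r cosθ + √(L² − r² sin²θ); with ω constant, a = ω²·d²x/dθ².
d²x/dθ² = −r cosθ − r²(cos2θ)/√u − r⁴ sin²2θ/(4u^{3/2}),  u = L² − r² sin²θ = 0.0547191 m².
Substituting r = 0.0493 m, L = 0.2384 m, θ = 68.9°: d²x/dθ² = -0.010103 m.
a = ω²·d²x/dθ² = (82.83)²·(-0.010103) = -69.319 m/s²;  |a| = 69.319 m/s².

69.3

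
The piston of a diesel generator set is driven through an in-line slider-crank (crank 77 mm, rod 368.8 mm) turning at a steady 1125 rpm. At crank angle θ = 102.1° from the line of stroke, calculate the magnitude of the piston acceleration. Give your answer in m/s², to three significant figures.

431

ω = 2π·1125/60 = 117.8 rad/s
x(θ) = r cosθ + √(L² − r² sin²θ); with ω constant, a = ω²·d²x/dθ².
d²x/dθ² = −r cosθ − r²(cos2θ)/√u − r⁴ sin²2θ/(4u^{3/2}),  u = L² − r² sin²θ = 0.130345 m².
Substituting r = 0.077 m, L = 0.3688 m, θ = 102.1°: d²x/dθ² = +0.031088 m.
a = ω²·d²x/dθ² = (117.8)²·(+0.031088) = +431.48 m/s²;  |a| = 431.48 m/s².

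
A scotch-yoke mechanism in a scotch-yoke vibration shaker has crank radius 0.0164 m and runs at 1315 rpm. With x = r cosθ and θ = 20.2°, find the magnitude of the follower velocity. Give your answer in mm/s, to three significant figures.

780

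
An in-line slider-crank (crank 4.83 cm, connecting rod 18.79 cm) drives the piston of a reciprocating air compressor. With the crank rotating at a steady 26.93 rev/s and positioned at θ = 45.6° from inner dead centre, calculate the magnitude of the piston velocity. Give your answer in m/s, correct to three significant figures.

ω = 2π·26.9 = 169.2 rad/s
For an in-line slider-crank, x = r cosθ + √(L² − r² sin²θ), so v = −rω sinθ·[1 + r cosθ/√(L² − r² sin²θ)].
With r = 0.0483 m, L = 0.1879 m, θ = 45.6°: √(L² − r² sin²θ) = 0.1847 m.
v = −0.0483·169.2·0.71447·[1 + 0.0483·0.69966/0.1847] = -6.9075 m/s.
|v| = 6.9075 m/s.

6.91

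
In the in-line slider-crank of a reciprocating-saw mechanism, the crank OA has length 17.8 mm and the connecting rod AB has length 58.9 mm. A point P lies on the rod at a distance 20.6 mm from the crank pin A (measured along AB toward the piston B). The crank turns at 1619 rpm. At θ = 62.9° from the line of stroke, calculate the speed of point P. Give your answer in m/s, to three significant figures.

ω = 169.5 rad/s.  Crank-pin speed |V_A| = rω = 3.0178 m/s, perpendicular to OA.
Rod angle: sinφ = −(r/L) sinθ ⇒ φ = -15.606°; ω_rod = −rω cosθ/√(L²−r²sin²θ) = -24.234 rad/s.
V_P = V_A + ω_rod × AP, with AP = 0.0206 m along the rod.
Components: V_Px = −rω sinθ − a·ω_rod·sinφ = -2.8208 m/s;  V_Py = rω cosθ + a·ω_rod·cosφ = +0.89394 m/s.
|V_P| = √(V_Px² + V_Py²) = 2.9591 m/s.

2.96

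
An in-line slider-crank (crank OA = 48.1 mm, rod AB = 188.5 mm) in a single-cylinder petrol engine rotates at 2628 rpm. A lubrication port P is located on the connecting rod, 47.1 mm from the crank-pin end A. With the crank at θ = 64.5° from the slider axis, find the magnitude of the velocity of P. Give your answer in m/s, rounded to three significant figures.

13.0

ω = 275.2 rad/s.  Crank-pin speed |V_A| = rω = 13.237 m/s, perpendicular to OA.
Rod angle: sinφ = −(r/L) sinθ ⇒ φ = -13.316°; ω_rod = −rω cosθ/√(L²−r²sin²θ) = -31.068 rad/s.
V_P = V_A + ω_rod × AP, with AP = 0.0471 m along the rod.
Components: V_Px = −rω sinθ − a·ω_rod·sinφ = -12.285 m/s;  V_Py = rω cosθ + a·ω_rod·cosφ = +4.2749 m/s.
|V_P| = √(V_Px² + V_Py²) = 13.007 m/s.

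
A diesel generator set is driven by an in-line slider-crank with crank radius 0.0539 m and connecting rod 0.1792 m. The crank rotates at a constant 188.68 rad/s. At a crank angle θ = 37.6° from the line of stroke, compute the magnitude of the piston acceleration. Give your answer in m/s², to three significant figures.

1680

ω = 188.7 rad/s
x(θ) = r cosθ + √(L² − r² sin²θ); with ω constant, a = ω²·d²x/dθ².
d²x/dθ² = −r cosθ − r²(cos2θ)/√u − r⁴ sin²2θ/(4u^{3/2}),  u = L² − r² sin²θ = 0.0310311 m².
Substituting r = 0.0539 m, L = 0.1792 m, θ = 37.6°: d²x/dθ² = -0.047278 m.
a = ω²·d²x/dθ² = (188.7)²·(-0.047278) = -1683.1 m/s²;  |a| = 1683.1 m/s².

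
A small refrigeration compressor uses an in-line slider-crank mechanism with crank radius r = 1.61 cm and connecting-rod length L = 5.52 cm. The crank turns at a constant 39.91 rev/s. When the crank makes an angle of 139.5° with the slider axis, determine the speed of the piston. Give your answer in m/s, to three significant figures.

2.03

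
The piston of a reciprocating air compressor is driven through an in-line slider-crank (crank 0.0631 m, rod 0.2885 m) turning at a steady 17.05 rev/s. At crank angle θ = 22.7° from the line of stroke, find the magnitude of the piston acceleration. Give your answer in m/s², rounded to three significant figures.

781

ω = 2π·17.1 = 107.1 rad/s
x(θ) = r cosθ + √(L² − r² sin²θ); with ω constant, a = ω²·d²x/dθ².
d²x/dθ² = −r cosθ − r²(cos2θ)/√u − r⁴ sin²2θ/(4u^{3/2}),  u = L² − r² sin²θ = 0.0826393 m².
Substituting r = 0.0631 m, L = 0.2885 m, θ = 22.7°: d²x/dθ² = -0.068022 m.
a = ω²·d²x/dθ² = (107.1)²·(-0.068022) = -780.65 m/s²;  |a| = 780.65 m/s².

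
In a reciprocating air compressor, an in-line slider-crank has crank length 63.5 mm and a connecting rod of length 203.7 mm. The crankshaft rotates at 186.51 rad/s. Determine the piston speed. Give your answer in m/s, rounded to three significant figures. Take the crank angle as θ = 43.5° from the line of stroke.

10.0

ω = 186.5 rad/s
For an in-line slider-crank, x = r cosθ + √(L² − r² sin²θ), so v = −rω sinθ·[1 + r cosθ/√(L² − r² sin²θ)].
With r = 0.0635 m, L = 0.2037 m, θ = 43.5°: √(L² − r² sin²θ) = 0.19895 m.
v = −0.0635·186.5·0.68835·[1 + 0.0635·0.72537/0.19895] = -10.04 m/s.
|v| = 10.04 m/s.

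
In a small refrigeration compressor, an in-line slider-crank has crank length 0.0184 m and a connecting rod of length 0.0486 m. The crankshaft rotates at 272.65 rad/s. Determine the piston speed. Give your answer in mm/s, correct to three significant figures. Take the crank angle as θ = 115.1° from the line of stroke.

3770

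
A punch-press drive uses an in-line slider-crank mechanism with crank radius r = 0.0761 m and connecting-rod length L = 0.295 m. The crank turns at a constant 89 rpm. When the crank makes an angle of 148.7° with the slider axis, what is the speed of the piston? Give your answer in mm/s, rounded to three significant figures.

ω = 2π·89/60 = 9.32 rad/s
For an in-line slider-crank, x = r cosθ + √(L² − r² sin²θ), so v = −rω sinθ·[1 + r cosθ/√(L² − r² sin²θ)].
With r = 0.0761 m, L = 0.295 m, θ = 148.7°: √(L² − r² sin²θ) = 0.29234 m.
v = −0.0761·9.32·0.51952·[1 + 0.0761·-0.85446/0.29234] = -0.28651 m/s.
|v| = 0.28651 m/s = 286.51 mm/s.

287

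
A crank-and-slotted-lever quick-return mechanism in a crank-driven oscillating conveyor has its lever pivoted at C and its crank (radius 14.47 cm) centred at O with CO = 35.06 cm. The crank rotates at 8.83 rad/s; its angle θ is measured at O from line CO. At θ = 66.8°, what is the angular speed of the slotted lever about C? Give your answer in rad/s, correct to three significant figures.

1.97

ω = 8.83 rad/s
Crank pin A relative to C: A = (d + r cosθ, r sinθ); lever angle φ = atan2(r sinθ, d + r cosθ).
Differentiating tanφ: φ̇ = rω(d cosθ + r)/(d² + r² + 2dr cosθ).
d² + r² + 2dr cosθ = |CA|² = 0.183829 m²;  d cosθ + r = +0.28282 m.
|ω_lever| = |0.1447·8.83·+0.28282| / 0.183829 = 1.9657 rad/s.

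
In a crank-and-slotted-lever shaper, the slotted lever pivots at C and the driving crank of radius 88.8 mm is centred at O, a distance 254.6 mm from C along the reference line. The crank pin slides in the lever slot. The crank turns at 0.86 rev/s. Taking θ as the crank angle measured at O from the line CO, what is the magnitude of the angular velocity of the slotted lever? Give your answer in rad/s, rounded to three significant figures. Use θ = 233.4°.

0.661

ω = 5.404 rad/s (from 0.86 rev/s).
Crank pin A relative to C: A = (d + r cosθ, r sinθ); lever angle φ = atan2(r sinθ, d + r cosθ).
Differentiating tanφ: φ̇ = rω(d cosθ + r)/(d² + r² + 2dr cosθ).
d² + r² + 2dr cosθ = |CA|² = 0.0457471 m²;  d cosθ + r = -0.062999 m.
|ω_lever| = |0.0888·5.404·-0.062999| / 0.0457471 = 0.66078 rad/s.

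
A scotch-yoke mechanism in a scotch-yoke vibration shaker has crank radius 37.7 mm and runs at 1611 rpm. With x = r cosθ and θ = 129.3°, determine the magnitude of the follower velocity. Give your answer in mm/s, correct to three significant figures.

ω = 168.7 rad/s (from 1611 rpm).
x = r cosθ ⇒ ẋ = −rω sinθ.
|v| = rω|sinθ| = 0.0377·168.7·|sin 129.3°| = 4.9217 m/s = 4921.7 mm/s.

4920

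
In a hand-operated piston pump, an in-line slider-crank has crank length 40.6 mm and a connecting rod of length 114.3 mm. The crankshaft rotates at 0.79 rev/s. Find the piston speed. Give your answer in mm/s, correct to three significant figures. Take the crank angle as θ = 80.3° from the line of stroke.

ω = 2π·0.79 = 4.964 rad/s
For an in-line slider-crank, x = r cosθ + √(L² − r² sin²θ), so v = −rω sinθ·[1 + r cosθ/√(L² − r² sin²θ)].
With r = 0.0406 m, L = 0.1143 m, θ = 80.3°: √(L² − r² sin²θ) = 0.10707 m.
v = −0.0406·4.964·0.98570·[1 + 0.0406·0.16849/0.10707] = -0.21134 m/s.
|v| = 0.21134 m/s = 211.34 mm/s.

211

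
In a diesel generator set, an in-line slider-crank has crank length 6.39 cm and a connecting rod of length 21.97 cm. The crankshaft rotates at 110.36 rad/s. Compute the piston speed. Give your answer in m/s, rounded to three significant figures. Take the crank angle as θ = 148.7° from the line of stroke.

2.74

ω = 110.4 rad/s
For an in-line slider-crank, x = r cosθ + √(L² − r² sin²θ), so v = −rω sinθ·[1 + r cosθ/√(L² − r² sin²θ)].
With r = 0.0639 m, L = 0.2197 m, θ = 148.7°: √(L² − r² sin²θ) = 0.21718 m.
v = −0.0639·110.4·0.51952·[1 + 0.0639·-0.85446/0.21718] = -2.7426 m/s.
|v| = 2.7426 m/s.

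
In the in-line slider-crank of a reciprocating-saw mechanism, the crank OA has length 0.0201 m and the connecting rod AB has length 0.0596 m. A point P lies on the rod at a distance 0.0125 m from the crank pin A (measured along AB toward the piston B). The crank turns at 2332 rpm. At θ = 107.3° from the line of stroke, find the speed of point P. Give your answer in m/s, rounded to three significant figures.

4.73

ω = 244.2 rad/s.  Crank-pin speed |V_A| = rω = 4.9086 m/s, perpendicular to OA.
Rod angle: sinφ = −(r/L) sinθ ⇒ φ = -18.783°; ω_rod = −rω cosθ/√(L²−r²sin²θ) = +25.869 rad/s.
V_P = V_A + ω_rod × AP, with AP = 0.0125 m along the rod.
Components: V_Px = −rω sinθ − a·ω_rod·sinφ = -4.5824 m/s;  V_Py = rω cosθ + a·ω_rod·cosφ = -1.1535 m/s.
|V_P| = √(V_Px² + V_Py²) = 4.7253 m/s.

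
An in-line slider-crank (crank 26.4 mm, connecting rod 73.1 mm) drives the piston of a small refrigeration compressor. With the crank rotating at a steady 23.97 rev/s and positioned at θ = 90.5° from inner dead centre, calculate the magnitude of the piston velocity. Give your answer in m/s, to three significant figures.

3.96

ω = 2π·24 = 150.6 rad/s
For an in-line slider-crank, x = r cosθ + √(L² − r² sin²θ), so v = −rω sinθ·[1 + r cosθ/√(L² − r² sin²θ)].
With r = 0.0264 m, L = 0.0731 m, θ = 90.5°: √(L² − r² sin²θ) = 0.068167 m.
v = −0.0264·150.6·0.99996·[1 + 0.0264·-0.00873/0.068167] = -3.9625 m/s.
|v| = 3.9625 m/s.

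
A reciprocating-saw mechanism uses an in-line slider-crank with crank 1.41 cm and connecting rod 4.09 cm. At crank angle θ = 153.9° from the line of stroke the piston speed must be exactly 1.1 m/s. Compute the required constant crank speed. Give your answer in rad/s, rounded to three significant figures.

For an in-line slider-crank, |v_piston| = rω|sinθ|·[1 + r cosθ/√(L² − r² sin²θ)].
With r = 0.0141 m, L = 0.0409 m, θ = 153.9°: the bracketed kinematic factor |dx/dθ| = 0.0042602 m.
ω = v/|dx/dθ| = 1.1/0.0042602 = 258.2 rad/s.

258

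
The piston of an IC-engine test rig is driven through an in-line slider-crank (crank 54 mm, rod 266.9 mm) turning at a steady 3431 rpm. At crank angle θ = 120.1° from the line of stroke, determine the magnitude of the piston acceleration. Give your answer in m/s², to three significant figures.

4200

ω = 2π·3431/60 = 359.3 rad/s
x(θ) = r cosθ + √(L² − r² sin²θ); with ω constant, a = ω²·d²x/dθ².
d²x/dθ² = −r cosθ − r²(cos2θ)/√u − r⁴ sin²2θ/(4u^{3/2}),  u = L² − r² sin²θ = 0.069053 m².
Substituting r = 0.054 m, L = 0.2669 m, θ = 120.1°: d²x/dθ² = +0.032508 m.
a = ω²·d²x/dθ² = (359.3)²·(+0.032508) = +4196.5 m/s²;  |a| = 4196.5 m/s².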